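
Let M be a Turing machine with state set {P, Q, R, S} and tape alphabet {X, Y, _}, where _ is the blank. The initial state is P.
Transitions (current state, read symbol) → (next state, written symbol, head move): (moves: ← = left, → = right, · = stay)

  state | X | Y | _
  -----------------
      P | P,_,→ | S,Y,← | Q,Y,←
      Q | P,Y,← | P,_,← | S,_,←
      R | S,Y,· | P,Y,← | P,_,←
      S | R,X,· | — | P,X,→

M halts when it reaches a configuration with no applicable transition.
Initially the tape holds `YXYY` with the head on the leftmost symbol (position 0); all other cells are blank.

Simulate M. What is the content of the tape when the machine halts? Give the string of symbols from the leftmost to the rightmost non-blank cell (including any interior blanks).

P | _[Y]XYY   read Y → write Y, move ←, go to S
S | [_]YXYY   read _ → write X, move →, go to P
P | X[Y]XYY   read Y → write Y, move ←, go to S
S | [X]YXYY   read X → write X, move ·, go to R
R | [X]YXYY   read X → write Y, move ·, go to S
S | [Y]YXYY
The non-blank tape span at halt is YYXYY.

YYXYY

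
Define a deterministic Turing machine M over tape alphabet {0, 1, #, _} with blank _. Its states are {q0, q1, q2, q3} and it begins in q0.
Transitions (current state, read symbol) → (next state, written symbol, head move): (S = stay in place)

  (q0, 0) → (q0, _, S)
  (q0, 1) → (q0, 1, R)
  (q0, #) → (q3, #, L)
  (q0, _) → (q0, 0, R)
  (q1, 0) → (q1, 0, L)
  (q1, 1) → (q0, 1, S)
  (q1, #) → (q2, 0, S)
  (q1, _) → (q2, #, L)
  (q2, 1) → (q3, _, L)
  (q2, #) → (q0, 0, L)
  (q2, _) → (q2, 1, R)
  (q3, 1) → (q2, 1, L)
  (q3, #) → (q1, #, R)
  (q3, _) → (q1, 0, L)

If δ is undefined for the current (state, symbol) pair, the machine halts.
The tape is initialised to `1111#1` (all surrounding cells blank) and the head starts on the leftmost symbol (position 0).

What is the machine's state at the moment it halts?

state=q0 head=0 tape=___[1]111#1   (q0,1)→(q0,1,R)
state=q0 head=1 tape=___1[1]11#1   (q0,1)→(q0,1,R)
state=q0 head=2 tape=___11[1]1#1   (q0,1)→(q0,1,R)
state=q0 head=3 tape=___111[1]#1   (q0,1)→(q0,1,R)
state=q0 head=4 tape=___1111[#]1   (q0,#)→(q3,#,L)
state=q3 head=3 tape=___111[1]#1   (q3,1)→(q2,1,L)
state=q2 head=2 tape=___11[1]1#1   (q2,1)→(q3,_,L)
state=q3 head=1 tape=___1[1]_1#1   (q3,1)→(q2,1,L)
state=q2 head=0 tape=___[1]1_1#1   (q2,1)→(q3,_,L)
state=q3 head=-1 tape=__[_]_1_1#1   (q3,_)→(q1,0,L)
state=q1 head=-2 tape=_[_]0_1_1#1   (q1,_)→(q2,#,L)
state=q2 head=-3 tape=[_]#0_1_1#1   (q2,_)→(q2,1,R)
state=q2 head=-2 tape=1[#]0_1_1#1   (q2,#)→(q0,0,L)
state=q0 head=-3 tape=[1]00_1_1#1   (q0,1)→(q0,1,R)
state=q0 head=-2 tape=1[0]0_1_1#1   (q0,0)→(q0,_,S)
state=q0 head=-2 tape=1[_]0_1_1#1   (q0,_)→(q0,0,R)
state=q0 head=-1 tape=10[0]_1_1#1   (q0,0)→(q0,_,S)
state=q0 head=-1 tape=10[_]_1_1#1   (q0,_)→(q0,0,R)
state=q0 head=0 tape=100[_]1_1#1   (q0,_)→(q0,0,R)
state=q0 head=1 tape=1000[1]_1#1   (q0,1)→(q0,1,R)
state=q0 head=2 tape=10001[_]1#1   (q0,_)→(q0,0,R)
state=q0 head=3 tape=100010[1]#1   (q0,1)→(q0,1,R)
state=q0 head=4 tape=1000101[#]1   (q0,#)→(q3,#,L)
state=q3 head=3 tape=100010[1]#1   (q3,1)→(q2,1,L)
state=q2 head=2 tape=10001[0]1#1
No transition is defined for (q2, 0); M halts in state q2.

q2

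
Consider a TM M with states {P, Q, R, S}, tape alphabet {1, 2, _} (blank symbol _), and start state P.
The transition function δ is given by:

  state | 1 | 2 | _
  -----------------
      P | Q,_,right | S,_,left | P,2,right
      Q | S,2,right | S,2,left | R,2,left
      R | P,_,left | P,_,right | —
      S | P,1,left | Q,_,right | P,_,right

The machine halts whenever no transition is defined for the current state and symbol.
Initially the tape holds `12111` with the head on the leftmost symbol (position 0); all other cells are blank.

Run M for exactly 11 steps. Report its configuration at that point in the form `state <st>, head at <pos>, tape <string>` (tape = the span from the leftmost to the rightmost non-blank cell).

P | [1]2111   read 1 → write _, move right, go to Q
Q | _[2]111   read 2 → write 2, move left, go to S
S | [_]2111   read _ → write _, move right, go to P
P | _[2]111   read 2 → write _, move left, go to S
S | [_]_111   read _ → write _, move right, go to P
P | _[_]111   read _ → write 2, move right, go to P
P | _2[1]11   read 1 → write _, move right, go to Q
Q | _2_[1]1   read 1 → write 2, move right, go to S
S | _2_2[1]   read 1 → write 1, move left, go to P
P | _2_[2]1   read 2 → write _, move left, go to S
S | _2[_]_1   read _ → write _, move right, go to P
P | _2_[_]1
After 11 steps: state P, head at 3, tape 2__1.

state P, head at 3, tape 2__1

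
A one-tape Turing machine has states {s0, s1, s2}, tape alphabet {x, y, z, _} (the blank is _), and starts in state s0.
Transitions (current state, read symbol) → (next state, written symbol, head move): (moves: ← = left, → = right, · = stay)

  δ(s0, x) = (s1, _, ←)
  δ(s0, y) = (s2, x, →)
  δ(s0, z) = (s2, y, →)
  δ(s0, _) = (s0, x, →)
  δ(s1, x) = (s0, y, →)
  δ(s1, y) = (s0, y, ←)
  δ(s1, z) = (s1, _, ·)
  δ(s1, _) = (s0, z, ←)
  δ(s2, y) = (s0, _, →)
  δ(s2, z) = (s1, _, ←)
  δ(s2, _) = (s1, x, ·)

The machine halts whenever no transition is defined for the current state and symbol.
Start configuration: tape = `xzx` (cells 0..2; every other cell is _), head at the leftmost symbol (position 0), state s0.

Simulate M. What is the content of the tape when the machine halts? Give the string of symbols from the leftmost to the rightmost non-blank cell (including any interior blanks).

xyyyx

s0 | __[x]zx   read x → write _, move ←, go to s1
s1 | _[_]_zx   read _ → write z, move ←, go to s0
s0 | [_]z_zx   read _ → write x, move →, go to s0
s0 | x[z]_zx   read z → write y, move →, go to s2
s2 | xy[_]zx   read _ → write x, move ·, go to s1
s1 | xy[x]zx   read x → write y, move →, go to s0
s0 | xyy[z]x   read z → write y, move →, go to s2
s2 | xyyy[x]
The non-blank tape span at halt is xyyyx.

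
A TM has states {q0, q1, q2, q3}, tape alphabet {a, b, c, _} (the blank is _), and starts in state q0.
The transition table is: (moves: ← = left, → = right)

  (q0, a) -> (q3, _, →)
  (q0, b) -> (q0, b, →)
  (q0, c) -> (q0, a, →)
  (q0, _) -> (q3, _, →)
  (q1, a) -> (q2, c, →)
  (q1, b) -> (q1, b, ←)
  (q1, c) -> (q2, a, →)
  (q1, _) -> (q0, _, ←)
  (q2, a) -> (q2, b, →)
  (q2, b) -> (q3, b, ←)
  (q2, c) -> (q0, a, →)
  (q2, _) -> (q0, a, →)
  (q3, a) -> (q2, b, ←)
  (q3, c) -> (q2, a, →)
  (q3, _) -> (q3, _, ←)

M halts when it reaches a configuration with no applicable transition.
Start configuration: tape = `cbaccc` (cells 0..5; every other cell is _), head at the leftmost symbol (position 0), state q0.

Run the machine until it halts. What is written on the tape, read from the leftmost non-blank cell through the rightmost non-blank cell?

q0 | [c]baccc__   read c → write a, move →, go to q0
q0 | a[b]accc__   read b → write b, move →, go to q0
q0 | ab[a]ccc__   read a → write _, move →, go to q3
q3 | ab_[c]cc__   read c → write a, move →, go to q2
q2 | ab_a[c]c__   read c → write a, move →, go to q0
q0 | ab_aa[c]__   read c → write a, move →, go to q0
q0 | ab_aaa[_]_   read _ → write _, move →, go to q3
q3 | ab_aaa_[_]   read _ → write _, move ←, go to q3
q3 | ab_aaa[_]_   read _ → write _, move ←, go to q3
q3 | ab_aa[a]__   read a → write b, move ←, go to q2
q2 | ab_a[a]b__   read a → write b, move →, go to q2
q2 | ab_ab[b]__   read b → write b, move ←, go to q3
q3 | ab_a[b]b__
The non-blank tape span at halt is ab_abb.

ab_abb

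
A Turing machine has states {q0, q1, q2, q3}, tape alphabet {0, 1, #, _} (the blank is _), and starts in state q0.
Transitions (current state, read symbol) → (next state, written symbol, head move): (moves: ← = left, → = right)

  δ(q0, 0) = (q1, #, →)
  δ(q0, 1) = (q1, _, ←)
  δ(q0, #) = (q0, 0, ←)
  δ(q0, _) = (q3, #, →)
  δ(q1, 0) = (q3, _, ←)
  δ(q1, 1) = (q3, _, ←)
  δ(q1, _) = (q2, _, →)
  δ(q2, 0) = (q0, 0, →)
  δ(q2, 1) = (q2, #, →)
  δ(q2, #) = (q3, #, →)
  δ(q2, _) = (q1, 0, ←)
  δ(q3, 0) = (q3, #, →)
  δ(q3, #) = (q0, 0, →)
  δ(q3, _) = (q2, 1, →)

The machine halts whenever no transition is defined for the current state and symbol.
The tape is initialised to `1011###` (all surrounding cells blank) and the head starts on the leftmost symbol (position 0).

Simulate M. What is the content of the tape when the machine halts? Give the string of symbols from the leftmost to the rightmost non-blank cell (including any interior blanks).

00#1###

state=q0 head=0 tape=_[1]011###   (q0,1)→(q1,_,←)
state=q1 head=-1 tape=[_]_011###   (q1,_)→(q2,_,→)
state=q2 head=0 tape=_[_]011###   (q2,_)→(q1,0,←)
state=q1 head=-1 tape=[_]0011###   (q1,_)→(q2,_,→)
state=q2 head=0 tape=_[0]011###   (q2,0)→(q0,0,→)
state=q0 head=1 tape=_0[0]11###   (q0,0)→(q1,#,→)
state=q1 head=2 tape=_0#[1]1###   (q1,1)→(q3,_,←)
state=q3 head=1 tape=_0[#]_1###   (q3,#)→(q0,0,→)
state=q0 head=2 tape=_00[_]1###   (q0,_)→(q3,#,→)
state=q3 head=3 tape=_00#[1]###
The non-blank tape span at halt is 00#1###.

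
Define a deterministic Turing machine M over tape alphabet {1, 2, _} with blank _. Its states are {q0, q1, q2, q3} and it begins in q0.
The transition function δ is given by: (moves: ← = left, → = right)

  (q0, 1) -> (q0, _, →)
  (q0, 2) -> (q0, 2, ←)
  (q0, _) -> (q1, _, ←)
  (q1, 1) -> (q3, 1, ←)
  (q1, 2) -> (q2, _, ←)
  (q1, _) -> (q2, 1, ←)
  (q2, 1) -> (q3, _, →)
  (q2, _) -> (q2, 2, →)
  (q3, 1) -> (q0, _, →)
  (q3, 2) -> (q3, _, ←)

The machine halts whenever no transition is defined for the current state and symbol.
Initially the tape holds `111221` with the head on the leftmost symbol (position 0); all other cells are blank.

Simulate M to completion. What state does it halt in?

state=q0 head=0 tape=[1]11221   (q0,1)→(q0,_,→)
state=q0 head=1 tape=_[1]1221   (q0,1)→(q0,_,→)
state=q0 head=2 tape=__[1]221   (q0,1)→(q0,_,→)
state=q0 head=3 tape=___[2]21   (q0,2)→(q0,2,←)
state=q0 head=2 tape=__[_]221   (q0,_)→(q1,_,←)
state=q1 head=1 tape=_[_]_221   (q1,_)→(q2,1,←)
state=q2 head=0 tape=[_]1_221   (q2,_)→(q2,2,→)
state=q2 head=1 tape=2[1]_221   (q2,1)→(q3,_,→)
state=q3 head=2 tape=2_[_]221
No transition is defined for (q3, _); M halts in state q3.

q3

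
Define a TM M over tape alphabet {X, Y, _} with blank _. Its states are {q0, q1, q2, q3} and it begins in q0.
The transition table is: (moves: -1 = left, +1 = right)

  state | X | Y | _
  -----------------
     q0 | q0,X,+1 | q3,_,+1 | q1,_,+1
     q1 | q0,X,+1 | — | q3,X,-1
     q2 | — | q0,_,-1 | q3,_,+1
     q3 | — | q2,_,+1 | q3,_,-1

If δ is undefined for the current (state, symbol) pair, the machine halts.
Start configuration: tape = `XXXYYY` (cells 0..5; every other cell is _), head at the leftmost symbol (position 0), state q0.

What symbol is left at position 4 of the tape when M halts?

_

state=q0 head=0 tape=[X]XXYYY   (q0,X)→(q0,X,+1)
state=q0 head=1 tape=X[X]XYYY   (q0,X)→(q0,X,+1)
state=q0 head=2 tape=XX[X]YYY   (q0,X)→(q0,X,+1)
state=q0 head=3 tape=XXX[Y]YY   (q0,Y)→(q3,_,+1)
state=q3 head=4 tape=XXX_[Y]Y   (q3,Y)→(q2,_,+1)
state=q2 head=5 tape=XXX__[Y]   (q2,Y)→(q0,_,-1)
state=q0 head=4 tape=XXX_[_]_   (q0,_)→(q1,_,+1)
state=q1 head=5 tape=XXX__[_]   (q1,_)→(q3,X,-1)
state=q3 head=4 tape=XXX_[_]X   (q3,_)→(q3,_,-1)
state=q3 head=3 tape=XXX[_]_X   (q3,_)→(q3,_,-1)
state=q3 head=2 tape=XX[X]__X
Cell 4 holds _ when M halts.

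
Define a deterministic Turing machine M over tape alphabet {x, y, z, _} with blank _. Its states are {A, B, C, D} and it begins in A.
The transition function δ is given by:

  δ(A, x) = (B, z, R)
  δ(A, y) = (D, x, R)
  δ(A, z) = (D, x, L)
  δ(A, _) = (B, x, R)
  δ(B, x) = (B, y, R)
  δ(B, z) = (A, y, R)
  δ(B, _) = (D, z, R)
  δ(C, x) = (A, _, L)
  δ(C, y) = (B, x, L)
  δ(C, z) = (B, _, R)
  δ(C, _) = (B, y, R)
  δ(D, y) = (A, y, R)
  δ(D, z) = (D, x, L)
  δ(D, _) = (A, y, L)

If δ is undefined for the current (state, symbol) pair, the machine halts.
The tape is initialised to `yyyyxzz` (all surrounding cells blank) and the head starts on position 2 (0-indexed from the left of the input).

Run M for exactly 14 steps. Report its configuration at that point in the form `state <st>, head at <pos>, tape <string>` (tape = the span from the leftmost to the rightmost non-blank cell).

A | yy[y]yxzz__   read y → write x, move R, go to D
D | yyx[y]xzz__   read y → write y, move R, go to A
A | yyxy[x]zz__   read x → write z, move R, go to B
B | yyxyz[z]z__   read z → write y, move R, go to A
A | yyxyzy[z]__   read z → write x, move L, go to D
D | yyxyz[y]x__   read y → write y, move R, go to A
A | yyxyzy[x]__   read x → write z, move R, go to B
B | yyxyzyz[_]_   read _ → write z, move R, go to D
D | yyxyzyzz[_]   read _ → write y, move L, go to A
A | yyxyzyz[z]y   read z → write x, move L, go to D
D | yyxyzy[z]xy   read z → write x, move L, go to D
D | yyxyz[y]xxy   read y → write y, move R, go to A
A | yyxyzy[x]xy   read x → write z, move R, go to B
B | yyxyzyz[x]y   read x → write y, move R, go to B
B | yyxyzyzy[y]
After 14 steps: state B, head at 8, tape yyxyzyzyy.

state B, head at 8, tape yyxyzyzyy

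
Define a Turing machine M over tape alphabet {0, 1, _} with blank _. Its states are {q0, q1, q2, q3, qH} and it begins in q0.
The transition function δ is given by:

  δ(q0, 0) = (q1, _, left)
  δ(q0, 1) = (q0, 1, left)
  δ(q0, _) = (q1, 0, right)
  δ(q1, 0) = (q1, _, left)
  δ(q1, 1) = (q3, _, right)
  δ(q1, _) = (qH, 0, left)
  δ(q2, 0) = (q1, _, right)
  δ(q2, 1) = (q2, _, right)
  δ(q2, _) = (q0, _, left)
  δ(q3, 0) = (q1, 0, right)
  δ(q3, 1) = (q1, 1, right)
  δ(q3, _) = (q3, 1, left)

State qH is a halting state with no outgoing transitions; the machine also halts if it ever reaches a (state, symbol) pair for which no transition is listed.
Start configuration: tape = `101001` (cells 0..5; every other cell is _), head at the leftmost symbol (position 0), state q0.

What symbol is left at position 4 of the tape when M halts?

_

state=q0 head=0 tape=_[1]01001   (q0,1)→(q0,1,left)
state=q0 head=-1 tape=[_]101001   (q0,_)→(q1,0,right)
state=q1 head=0 tape=0[1]01001   (q1,1)→(q3,_,right)
state=q3 head=1 tape=0_[0]1001   (q3,0)→(q1,0,right)
state=q1 head=2 tape=0_0[1]001   (q1,1)→(q3,_,right)
state=q3 head=3 tape=0_0_[0]01   (q3,0)→(q1,0,right)
state=q1 head=4 tape=0_0_0[0]1   (q1,0)→(q1,_,left)
state=q1 head=3 tape=0_0_[0]_1   (q1,0)→(q1,_,left)
state=q1 head=2 tape=0_0[_]__1   (q1,_)→(qH,0,left)
state=qH head=1 tape=0_[0]0__1
Cell 4 holds _ when M halts.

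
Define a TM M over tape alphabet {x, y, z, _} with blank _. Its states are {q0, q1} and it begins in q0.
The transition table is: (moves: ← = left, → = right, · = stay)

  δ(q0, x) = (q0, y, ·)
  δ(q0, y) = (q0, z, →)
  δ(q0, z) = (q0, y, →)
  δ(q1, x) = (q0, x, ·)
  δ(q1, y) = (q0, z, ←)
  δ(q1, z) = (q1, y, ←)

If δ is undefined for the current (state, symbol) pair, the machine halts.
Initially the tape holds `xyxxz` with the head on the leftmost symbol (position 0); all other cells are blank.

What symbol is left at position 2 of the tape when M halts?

q0 | [x]yxxz_   read x → write y, move ·, go to q0
q0 | [y]yxxz_   read y → write z, move →, go to q0
q0 | z[y]xxz_   read y → write z, move →, go to q0
q0 | zz[x]xz_   read x → write y, move ·, go to q0
q0 | zz[y]xz_   read y → write z, move →, go to q0
q0 | zzz[x]z_   read x → write y, move ·, go to q0
q0 | zzz[y]z_   read y → write z, move →, go to q0
q0 | zzzz[z]_   read z → write y, move →, go to q0
q0 | zzzzy[_]
Cell 2 holds z when M halts.

z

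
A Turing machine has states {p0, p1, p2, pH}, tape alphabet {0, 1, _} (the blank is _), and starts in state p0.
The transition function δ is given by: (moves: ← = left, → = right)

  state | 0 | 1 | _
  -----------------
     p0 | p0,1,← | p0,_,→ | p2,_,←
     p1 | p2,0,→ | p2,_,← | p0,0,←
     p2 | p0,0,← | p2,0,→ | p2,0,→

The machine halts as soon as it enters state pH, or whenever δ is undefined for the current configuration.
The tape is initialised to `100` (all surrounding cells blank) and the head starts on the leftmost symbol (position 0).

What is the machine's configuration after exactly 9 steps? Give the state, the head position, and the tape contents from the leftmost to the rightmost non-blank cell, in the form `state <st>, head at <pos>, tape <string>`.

state p0, head at -1, tape 0110

p0 | _[1]00   read 1 → write _, move →, go to p0
p0 | __[0]0   read 0 → write 1, move ←, go to p0
p0 | _[_]10   read _ → write _, move ←, go to p2
p2 | [_]_10   read _ → write 0, move →, go to p2
p2 | 0[_]10   read _ → write 0, move →, go to p2
p2 | 00[1]0   read 1 → write 0, move →, go to p2
p2 | 000[0]   read 0 → write 0, move ←, go to p0
p0 | 00[0]0   read 0 → write 1, move ←, go to p0
p0 | 0[0]10   read 0 → write 1, move ←, go to p0
p0 | [0]110
After 9 steps: state p0, head at -1, tape 0110.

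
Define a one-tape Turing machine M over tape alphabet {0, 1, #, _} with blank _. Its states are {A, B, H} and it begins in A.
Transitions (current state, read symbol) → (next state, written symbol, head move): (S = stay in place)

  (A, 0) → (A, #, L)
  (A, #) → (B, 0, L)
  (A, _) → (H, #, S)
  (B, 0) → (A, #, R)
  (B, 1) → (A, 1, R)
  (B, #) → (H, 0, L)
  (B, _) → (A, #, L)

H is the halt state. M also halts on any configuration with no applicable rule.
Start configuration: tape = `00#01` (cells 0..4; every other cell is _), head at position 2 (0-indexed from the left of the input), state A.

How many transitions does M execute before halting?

9

state=A head=2 tape=__00[#]01   (A,#)→(B,0,L)
state=B head=1 tape=__0[0]001   (B,0)→(A,#,R)
state=A head=2 tape=__0#[0]01   (A,0)→(A,#,L)
state=A head=1 tape=__0[#]#01   (A,#)→(B,0,L)
state=B head=0 tape=__[0]0#01   (B,0)→(A,#,R)
state=A head=1 tape=__#[0]#01   (A,0)→(A,#,L)
state=A head=0 tape=__[#]##01   (A,#)→(B,0,L)
state=B head=-1 tape=_[_]0##01   (B,_)→(A,#,L)
state=A head=-2 tape=[_]#0##01   (A,_)→(H,#,S)
state=H head=-2 tape=[#]#0##01
M halts after 9 transitions.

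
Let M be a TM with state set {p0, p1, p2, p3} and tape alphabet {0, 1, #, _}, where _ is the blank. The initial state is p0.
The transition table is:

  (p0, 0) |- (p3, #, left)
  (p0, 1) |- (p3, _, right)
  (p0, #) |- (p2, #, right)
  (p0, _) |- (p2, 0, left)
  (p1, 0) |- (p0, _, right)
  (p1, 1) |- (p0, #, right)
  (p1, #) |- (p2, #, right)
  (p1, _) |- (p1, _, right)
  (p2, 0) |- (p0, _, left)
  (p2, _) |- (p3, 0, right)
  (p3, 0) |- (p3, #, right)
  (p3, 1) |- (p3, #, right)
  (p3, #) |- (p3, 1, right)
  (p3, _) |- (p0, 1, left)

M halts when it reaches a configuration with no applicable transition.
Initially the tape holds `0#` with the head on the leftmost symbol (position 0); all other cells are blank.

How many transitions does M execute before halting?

13

p0 | ___[0]#__   read 0 → write #, move left, go to p3
p3 | __[_]##__   read _ → write 1, move left, go to p0
p0 | _[_]1##__   read _ → write 0, move left, go to p2
p2 | [_]01##__   read _ → write 0, move right, go to p3
p3 | 0[0]1##__   read 0 → write #, move right, go to p3
p3 | 0#[1]##__   read 1 → write #, move right, go to p3
p3 | 0##[#]#__   read # → write 1, move right, go to p3
p3 | 0##1[#]__   read # → write 1, move right, go to p3
p3 | 0##11[_]_   read _ → write 1, move left, go to p0
p0 | 0##1[1]1_   read 1 → write _, move right, go to p3
p3 | 0##1_[1]_   read 1 → write #, move right, go to p3
p3 | 0##1_#[_]   read _ → write 1, move left, go to p0
p0 | 0##1_[#]1   read # → write #, move right, go to p2
p2 | 0##1_#[1]
M halts after 13 transitions.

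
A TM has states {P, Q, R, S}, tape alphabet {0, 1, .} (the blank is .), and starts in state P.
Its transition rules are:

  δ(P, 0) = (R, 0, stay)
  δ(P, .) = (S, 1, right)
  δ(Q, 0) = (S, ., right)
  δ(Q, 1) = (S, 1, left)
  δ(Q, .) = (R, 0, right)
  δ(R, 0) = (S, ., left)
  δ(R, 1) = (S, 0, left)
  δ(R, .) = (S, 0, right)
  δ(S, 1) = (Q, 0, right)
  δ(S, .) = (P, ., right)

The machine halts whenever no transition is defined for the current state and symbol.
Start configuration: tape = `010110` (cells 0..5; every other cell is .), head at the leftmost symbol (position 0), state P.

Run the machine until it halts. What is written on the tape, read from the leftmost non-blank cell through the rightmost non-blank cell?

10.010

state=P head=0 tape=.[0]10110   (P,0)→(R,0,stay)
state=R head=0 tape=.[0]10110   (R,0)→(S,.,left)
state=S head=-1 tape=[.].10110   (S,.)→(P,.,right)
state=P head=0 tape=.[.]10110   (P,.)→(S,1,right)
state=S head=1 tape=.1[1]0110   (S,1)→(Q,0,right)
state=Q head=2 tape=.10[0]110   (Q,0)→(S,.,right)
state=S head=3 tape=.10.[1]10   (S,1)→(Q,0,right)
state=Q head=4 tape=.10.0[1]0   (Q,1)→(S,1,left)
state=S head=3 tape=.10.[0]10
The non-blank tape span at halt is 10.010.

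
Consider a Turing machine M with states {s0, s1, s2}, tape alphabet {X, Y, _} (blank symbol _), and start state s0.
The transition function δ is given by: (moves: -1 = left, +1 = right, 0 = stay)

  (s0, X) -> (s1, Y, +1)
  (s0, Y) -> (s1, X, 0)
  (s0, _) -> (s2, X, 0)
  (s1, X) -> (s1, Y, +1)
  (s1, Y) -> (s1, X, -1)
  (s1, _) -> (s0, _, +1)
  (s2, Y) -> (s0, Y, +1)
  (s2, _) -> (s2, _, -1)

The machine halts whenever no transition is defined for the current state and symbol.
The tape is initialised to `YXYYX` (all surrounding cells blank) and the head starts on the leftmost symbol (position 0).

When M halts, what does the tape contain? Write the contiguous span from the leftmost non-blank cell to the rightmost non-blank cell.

YYYYY_X

s0 | _[Y]XYYX__   read Y → write X, move 0, go to s1
s1 | _[X]XYYX__   read X → write Y, move +1, go to s1
s1 | _Y[X]YYX__   read X → write Y, move +1, go to s1
s1 | _YY[Y]YX__   read Y → write X, move -1, go to s1
s1 | _Y[Y]XYX__   read Y → write X, move -1, go to s1
s1 | _[Y]XXYX__   read Y → write X, move -1, go to s1
s1 | [_]XXXYX__   read _ → write _, move +1, go to s0
s0 | _[X]XXYX__   read X → write Y, move +1, go to s1
s1 | _Y[X]XYX__   read X → write Y, move +1, go to s1
s1 | _YY[X]YX__   read X → write Y, move +1, go to s1
s1 | _YYY[Y]X__   read Y → write X, move -1, go to s1
s1 | _YY[Y]XX__   read Y → write X, move -1, go to s1
s1 | _Y[Y]XXX__   read Y → write X, move -1, go to s1
s1 | _[Y]XXXX__   read Y → write X, move -1, go to s1
s1 | [_]XXXXX__   read _ → write _, move +1, go to s0
s0 | _[X]XXXX__   read X → write Y, move +1, go to s1
s1 | _Y[X]XXX__   read X → write Y, move +1, go to s1
s1 | _YY[X]XX__   read X → write Y, move +1, go to s1
s1 | _YYY[X]X__   read X → write Y, move +1, go to s1
s1 | _YYYY[X]__   read X → write Y, move +1, go to s1
s1 | _YYYYY[_]_   read _ → write _, move +1, go to s0
s0 | _YYYYY_[_]   read _ → write X, move 0, go to s2
s2 | _YYYYY_[X]
The non-blank tape span at halt is YYYYY_X.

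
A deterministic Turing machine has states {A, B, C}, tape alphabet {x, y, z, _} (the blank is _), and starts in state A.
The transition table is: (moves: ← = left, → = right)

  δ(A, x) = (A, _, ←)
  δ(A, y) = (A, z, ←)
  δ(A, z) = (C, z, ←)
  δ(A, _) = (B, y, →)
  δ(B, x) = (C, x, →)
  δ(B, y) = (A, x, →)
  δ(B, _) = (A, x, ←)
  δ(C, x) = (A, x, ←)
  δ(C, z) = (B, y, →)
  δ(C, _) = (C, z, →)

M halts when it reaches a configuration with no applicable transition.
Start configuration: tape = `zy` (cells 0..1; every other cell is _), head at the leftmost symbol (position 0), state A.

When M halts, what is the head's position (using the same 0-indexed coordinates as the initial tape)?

0

state=A head=0 tape=__[z]y__   (A,z)→(C,z,←)
state=C head=-1 tape=_[_]zy__   (C,_)→(C,z,→)
state=C head=0 tape=_z[z]y__   (C,z)→(B,y,→)
state=B head=1 tape=_zy[y]__   (B,y)→(A,x,→)
state=A head=2 tape=_zyx[_]_   (A,_)→(B,y,→)
state=B head=3 tape=_zyxy[_]   (B,_)→(A,x,←)
state=A head=2 tape=_zyx[y]x   (A,y)→(A,z,←)
state=A head=1 tape=_zy[x]zx   (A,x)→(A,_,←)
state=A head=0 tape=_z[y]_zx   (A,y)→(A,z,←)
state=A head=-1 tape=_[z]z_zx   (A,z)→(C,z,←)
state=C head=-2 tape=[_]zz_zx   (C,_)→(C,z,→)
state=C head=-1 tape=z[z]z_zx   (C,z)→(B,y,→)
state=B head=0 tape=zy[z]_zx
At halt the head is at cell 0.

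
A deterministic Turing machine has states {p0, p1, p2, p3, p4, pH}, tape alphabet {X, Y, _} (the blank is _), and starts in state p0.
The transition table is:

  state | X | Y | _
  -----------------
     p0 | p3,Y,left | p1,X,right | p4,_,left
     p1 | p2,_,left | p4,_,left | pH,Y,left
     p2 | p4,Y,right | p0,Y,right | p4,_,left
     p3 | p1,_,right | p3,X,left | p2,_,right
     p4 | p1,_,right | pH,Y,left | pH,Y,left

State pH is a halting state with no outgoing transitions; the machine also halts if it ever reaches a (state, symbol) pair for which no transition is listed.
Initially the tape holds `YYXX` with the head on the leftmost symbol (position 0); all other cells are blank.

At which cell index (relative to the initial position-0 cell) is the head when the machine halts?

state=p0 head=0 tape=[Y]YXX   (p0,Y)→(p1,X,right)
state=p1 head=1 tape=X[Y]XX   (p1,Y)→(p4,_,left)
state=p4 head=0 tape=[X]_XX   (p4,X)→(p1,_,right)
state=p1 head=1 tape=_[_]XX   (p1,_)→(pH,Y,left)
state=pH head=0 tape=[_]YXX
At halt the head is at cell 0.

0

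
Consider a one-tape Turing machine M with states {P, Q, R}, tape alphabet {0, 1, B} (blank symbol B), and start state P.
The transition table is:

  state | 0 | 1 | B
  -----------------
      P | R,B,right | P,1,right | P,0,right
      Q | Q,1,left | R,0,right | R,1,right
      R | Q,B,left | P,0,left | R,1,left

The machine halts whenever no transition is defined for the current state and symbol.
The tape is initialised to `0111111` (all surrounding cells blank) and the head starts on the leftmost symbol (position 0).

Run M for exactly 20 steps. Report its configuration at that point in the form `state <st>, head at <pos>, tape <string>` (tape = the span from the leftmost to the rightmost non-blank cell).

state R, head at 6, tape 000000B1

P | [0]111111B   read 0 → write B, move right, go to R
R | B[1]11111B   read 1 → write 0, move left, go to P
P | [B]011111B   read B → write 0, move right, go to P
P | 0[0]11111B   read 0 → write B, move right, go to R
R | 0B[1]1111B   read 1 → write 0, move left, go to P
P | 0[B]01111B   read B → write 0, move right, go to P
P | 00[0]1111B   read 0 → write B, move right, go to R
R | 00B[1]111B   read 1 → write 0, move left, go to P
P | 00[B]0111B   read B → write 0, move right, go to P
P | 000[0]111B   read 0 → write B, move right, go to R
R | 000B[1]11B   read 1 → write 0, move left, go to P
P | 000[B]011B   read B → write 0, move right, go to P
P | 0000[0]11B   read 0 → write B, move right, go to R
R | 0000B[1]1B   read 1 → write 0, move left, go to P
P | 0000[B]01B   read B → write 0, move right, go to P
P | 00000[0]1B   read 0 → write B, move right, go to R
R | 00000B[1]B   read 1 → write 0, move left, go to P
P | 00000[B]0B   read B → write 0, move right, go to P
P | 000000[0]B   read 0 → write B, move right, go to R
R | 000000B[B]   read B → write 1, move left, go to R
R | 000000[B]1
After 20 steps: state R, head at 6, tape 000000B1.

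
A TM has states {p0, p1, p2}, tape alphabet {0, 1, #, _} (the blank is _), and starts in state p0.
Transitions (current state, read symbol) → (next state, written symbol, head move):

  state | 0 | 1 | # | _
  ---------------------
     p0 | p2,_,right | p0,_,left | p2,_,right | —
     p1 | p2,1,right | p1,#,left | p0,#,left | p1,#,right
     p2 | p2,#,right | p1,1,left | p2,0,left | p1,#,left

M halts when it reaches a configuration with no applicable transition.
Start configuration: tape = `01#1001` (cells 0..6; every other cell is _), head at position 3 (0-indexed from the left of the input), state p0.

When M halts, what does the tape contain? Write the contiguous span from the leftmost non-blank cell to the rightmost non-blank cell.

##0#0001

state=p0 head=3 tape=__01#[1]001   (p0,1)→(p0,_,left)
state=p0 head=2 tape=__01[#]_001   (p0,#)→(p2,_,right)
state=p2 head=3 tape=__01_[_]001   (p2,_)→(p1,#,left)
state=p1 head=2 tape=__01[_]#001   (p1,_)→(p1,#,right)
state=p1 head=3 tape=__01#[#]001   (p1,#)→(p0,#,left)
state=p0 head=2 tape=__01[#]#001   (p0,#)→(p2,_,right)
state=p2 head=3 tape=__01_[#]001   (p2,#)→(p2,0,left)
state=p2 head=2 tape=__01[_]0001   (p2,_)→(p1,#,left)
state=p1 head=1 tape=__0[1]#0001   (p1,1)→(p1,#,left)
state=p1 head=0 tape=__[0]##0001   (p1,0)→(p2,1,right)
state=p2 head=1 tape=__1[#]#0001   (p2,#)→(p2,0,left)
state=p2 head=0 tape=__[1]0#0001   (p2,1)→(p1,1,left)
state=p1 head=-1 tape=_[_]10#0001   (p1,_)→(p1,#,right)
state=p1 head=0 tape=_#[1]0#0001   (p1,1)→(p1,#,left)
state=p1 head=-1 tape=_[#]#0#0001   (p1,#)→(p0,#,left)
state=p0 head=-2 tape=[_]##0#0001
The non-blank tape span at halt is ##0#0001.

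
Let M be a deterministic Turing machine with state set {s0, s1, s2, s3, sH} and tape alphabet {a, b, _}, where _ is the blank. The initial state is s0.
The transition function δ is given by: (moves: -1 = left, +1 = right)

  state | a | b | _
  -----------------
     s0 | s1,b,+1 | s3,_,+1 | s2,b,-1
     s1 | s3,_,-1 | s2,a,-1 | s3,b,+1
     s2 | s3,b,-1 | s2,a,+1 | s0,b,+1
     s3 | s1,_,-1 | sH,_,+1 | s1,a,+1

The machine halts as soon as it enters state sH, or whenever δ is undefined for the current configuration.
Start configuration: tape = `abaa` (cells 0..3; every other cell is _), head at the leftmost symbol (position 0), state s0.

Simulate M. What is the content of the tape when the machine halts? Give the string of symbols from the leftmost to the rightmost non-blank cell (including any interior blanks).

s0 | _[a]baa   read a → write b, move +1, go to s1
s1 | _b[b]aa   read b → write a, move -1, go to s2
s2 | _[b]aaa   read b → write a, move +1, go to s2
s2 | _a[a]aa   read a → write b, move -1, go to s3
s3 | _[a]baa   read a → write _, move -1, go to s1
s1 | [_]_baa   read _ → write b, move +1, go to s3
s3 | b[_]baa   read _ → write a, move +1, go to s1
s1 | ba[b]aa   read b → write a, move -1, go to s2
s2 | b[a]aaa   read a → write b, move -1, go to s3
s3 | [b]baaa   read b → write _, move +1, go to sH
sH | _[b]aaa
The non-blank tape span at halt is baaa.

baaa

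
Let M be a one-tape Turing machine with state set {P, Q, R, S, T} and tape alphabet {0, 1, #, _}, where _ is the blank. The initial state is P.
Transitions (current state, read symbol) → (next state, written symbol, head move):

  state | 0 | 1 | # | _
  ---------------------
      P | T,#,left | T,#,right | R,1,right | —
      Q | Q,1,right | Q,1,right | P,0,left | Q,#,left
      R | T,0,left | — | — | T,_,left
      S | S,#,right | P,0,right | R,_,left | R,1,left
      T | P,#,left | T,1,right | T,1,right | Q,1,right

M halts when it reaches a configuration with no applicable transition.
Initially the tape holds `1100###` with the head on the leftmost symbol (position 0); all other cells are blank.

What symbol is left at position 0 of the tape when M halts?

state=P head=0 tape=[1]100###__   (P,1)→(T,#,right)
state=T head=1 tape=#[1]00###__   (T,1)→(T,1,right)
state=T head=2 tape=#1[0]0###__   (T,0)→(P,#,left)
state=P head=1 tape=#[1]#0###__   (P,1)→(T,#,right)
state=T head=2 tape=##[#]0###__   (T,#)→(T,1,right)
state=T head=3 tape=##1[0]###__   (T,0)→(P,#,left)
state=P head=2 tape=##[1]####__   (P,1)→(T,#,right)
state=T head=3 tape=###[#]###__   (T,#)→(T,1,right)
state=T head=4 tape=###1[#]##__   (T,#)→(T,1,right)
state=T head=5 tape=###11[#]#__   (T,#)→(T,1,right)
state=T head=6 tape=###111[#]__   (T,#)→(T,1,right)
state=T head=7 tape=###1111[_]_   (T,_)→(Q,1,right)
state=Q head=8 tape=###11111[_]   (Q,_)→(Q,#,left)
state=Q head=7 tape=###1111[1]#   (Q,1)→(Q,1,right)
state=Q head=8 tape=###11111[#]   (Q,#)→(P,0,left)
state=P head=7 tape=###1111[1]0   (P,1)→(T,#,right)
state=T head=8 tape=###1111#[0]   (T,0)→(P,#,left)
state=P head=7 tape=###1111[#]#   (P,#)→(R,1,right)
state=R head=8 tape=###11111[#]
Cell 0 holds # when M halts.

#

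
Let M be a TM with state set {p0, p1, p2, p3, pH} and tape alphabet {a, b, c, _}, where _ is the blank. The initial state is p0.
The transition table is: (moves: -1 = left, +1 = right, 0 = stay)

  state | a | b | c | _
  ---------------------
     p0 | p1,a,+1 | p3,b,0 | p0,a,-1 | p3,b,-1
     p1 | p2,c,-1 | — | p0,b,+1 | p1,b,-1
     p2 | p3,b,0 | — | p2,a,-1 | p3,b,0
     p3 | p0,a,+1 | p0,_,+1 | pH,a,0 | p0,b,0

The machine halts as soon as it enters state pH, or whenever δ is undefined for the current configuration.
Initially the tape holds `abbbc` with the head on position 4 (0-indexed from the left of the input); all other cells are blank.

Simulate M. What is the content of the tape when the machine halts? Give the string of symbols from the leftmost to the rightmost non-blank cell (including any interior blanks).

state=p0 head=4 tape=abbb[c]_   (p0,c)→(p0,a,-1)
state=p0 head=3 tape=abb[b]a_   (p0,b)→(p3,b,0)
state=p3 head=3 tape=abb[b]a_   (p3,b)→(p0,_,+1)
state=p0 head=4 tape=abb_[a]_   (p0,a)→(p1,a,+1)
state=p1 head=5 tape=abb_a[_]   (p1,_)→(p1,b,-1)
state=p1 head=4 tape=abb_[a]b   (p1,a)→(p2,c,-1)
state=p2 head=3 tape=abb[_]cb   (p2,_)→(p3,b,0)
state=p3 head=3 tape=abb[b]cb   (p3,b)→(p0,_,+1)
state=p0 head=4 tape=abb_[c]b   (p0,c)→(p0,a,-1)
state=p0 head=3 tape=abb[_]ab   (p0,_)→(p3,b,-1)
state=p3 head=2 tape=ab[b]bab   (p3,b)→(p0,_,+1)
state=p0 head=3 tape=ab_[b]ab   (p0,b)→(p3,b,0)
state=p3 head=3 tape=ab_[b]ab   (p3,b)→(p0,_,+1)
state=p0 head=4 tape=ab__[a]b   (p0,a)→(p1,a,+1)
state=p1 head=5 tape=ab__a[b]
The non-blank tape span at halt is ab__ab.

ab__ab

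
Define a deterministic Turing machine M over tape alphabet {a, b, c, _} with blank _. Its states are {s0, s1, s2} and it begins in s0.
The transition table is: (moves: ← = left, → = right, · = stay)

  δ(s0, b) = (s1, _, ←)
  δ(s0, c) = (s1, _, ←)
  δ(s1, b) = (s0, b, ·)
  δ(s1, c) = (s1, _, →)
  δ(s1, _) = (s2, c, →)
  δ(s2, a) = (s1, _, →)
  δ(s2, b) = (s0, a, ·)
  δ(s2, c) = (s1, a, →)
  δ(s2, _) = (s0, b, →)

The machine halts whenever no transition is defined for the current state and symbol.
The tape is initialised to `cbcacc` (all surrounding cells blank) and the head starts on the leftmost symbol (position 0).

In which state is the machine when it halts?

state=s0 head=0 tape=_[c]bcacc   (s0,c)→(s1,_,←)
state=s1 head=-1 tape=[_]_bcacc   (s1,_)→(s2,c,→)
state=s2 head=0 tape=c[_]bcacc   (s2,_)→(s0,b,→)
state=s0 head=1 tape=cb[b]cacc   (s0,b)→(s1,_,←)
state=s1 head=0 tape=c[b]_cacc   (s1,b)→(s0,b,·)
state=s0 head=0 tape=c[b]_cacc   (s0,b)→(s1,_,←)
state=s1 head=-1 tape=[c]__cacc   (s1,c)→(s1,_,→)
state=s1 head=0 tape=_[_]_cacc   (s1,_)→(s2,c,→)
state=s2 head=1 tape=_c[_]cacc   (s2,_)→(s0,b,→)
state=s0 head=2 tape=_cb[c]acc   (s0,c)→(s1,_,←)
state=s1 head=1 tape=_c[b]_acc   (s1,b)→(s0,b,·)
state=s0 head=1 tape=_c[b]_acc   (s0,b)→(s1,_,←)
state=s1 head=0 tape=_[c]__acc   (s1,c)→(s1,_,→)
state=s1 head=1 tape=__[_]_acc   (s1,_)→(s2,c,→)
state=s2 head=2 tape=__c[_]acc   (s2,_)→(s0,b,→)
state=s0 head=3 tape=__cb[a]cc
No transition is defined for (s0, a); M halts in state s0.

s0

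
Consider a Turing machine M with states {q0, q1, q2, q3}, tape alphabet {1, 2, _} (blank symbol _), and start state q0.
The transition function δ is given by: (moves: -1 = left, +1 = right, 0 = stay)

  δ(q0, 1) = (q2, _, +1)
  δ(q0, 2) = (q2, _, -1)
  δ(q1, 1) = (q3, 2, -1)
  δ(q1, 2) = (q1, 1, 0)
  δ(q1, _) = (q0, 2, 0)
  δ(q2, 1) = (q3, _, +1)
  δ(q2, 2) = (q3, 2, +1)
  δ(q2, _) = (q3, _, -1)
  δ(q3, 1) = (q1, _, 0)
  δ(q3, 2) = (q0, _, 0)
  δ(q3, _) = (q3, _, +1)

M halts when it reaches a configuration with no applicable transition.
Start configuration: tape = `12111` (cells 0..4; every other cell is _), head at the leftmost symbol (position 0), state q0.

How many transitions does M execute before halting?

q0 | [1]2111   read 1 → write _, move +1, go to q2
q2 | _[2]111   read 2 → write 2, move +1, go to q3
q3 | _2[1]11   read 1 → write _, move 0, go to q1
q1 | _2[_]11   read _ → write 2, move 0, go to q0
q0 | _2[2]11   read 2 → write _, move -1, go to q2
q2 | _[2]_11   read 2 → write 2, move +1, go to q3
q3 | _2[_]11   read _ → write _, move +1, go to q3
q3 | _2_[1]1   read 1 → write _, move 0, go to q1
q1 | _2_[_]1   read _ → write 2, move 0, go to q0
q0 | _2_[2]1   read 2 → write _, move -1, go to q2
q2 | _2[_]_1   read _ → write _, move -1, go to q3
q3 | _[2]__1   read 2 → write _, move 0, go to q0
q0 | _[_]__1
M halts after 12 transitions.

12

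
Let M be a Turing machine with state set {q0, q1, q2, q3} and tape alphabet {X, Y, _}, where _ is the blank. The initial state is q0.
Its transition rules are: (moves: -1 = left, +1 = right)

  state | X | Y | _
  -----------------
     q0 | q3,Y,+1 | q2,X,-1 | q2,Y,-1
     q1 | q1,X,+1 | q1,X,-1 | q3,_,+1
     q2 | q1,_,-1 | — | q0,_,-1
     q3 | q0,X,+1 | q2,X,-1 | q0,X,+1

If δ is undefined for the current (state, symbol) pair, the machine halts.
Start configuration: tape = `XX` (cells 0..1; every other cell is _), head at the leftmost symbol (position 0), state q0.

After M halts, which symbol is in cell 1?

state=q0 head=0 tape=_[X]X_   (q0,X)→(q3,Y,+1)
state=q3 head=1 tape=_Y[X]_   (q3,X)→(q0,X,+1)
state=q0 head=2 tape=_YX[_]   (q0,_)→(q2,Y,-1)
state=q2 head=1 tape=_Y[X]Y   (q2,X)→(q1,_,-1)
state=q1 head=0 tape=_[Y]_Y   (q1,Y)→(q1,X,-1)
state=q1 head=-1 tape=[_]X_Y   (q1,_)→(q3,_,+1)
state=q3 head=0 tape=_[X]_Y   (q3,X)→(q0,X,+1)
state=q0 head=1 tape=_X[_]Y   (q0,_)→(q2,Y,-1)
state=q2 head=0 tape=_[X]YY   (q2,X)→(q1,_,-1)
state=q1 head=-1 tape=[_]_YY   (q1,_)→(q3,_,+1)
state=q3 head=0 tape=_[_]YY   (q3,_)→(q0,X,+1)
state=q0 head=1 tape=_X[Y]Y   (q0,Y)→(q2,X,-1)
state=q2 head=0 tape=_[X]XY   (q2,X)→(q1,_,-1)
state=q1 head=-1 tape=[_]_XY   (q1,_)→(q3,_,+1)
state=q3 head=0 tape=_[_]XY   (q3,_)→(q0,X,+1)
state=q0 head=1 tape=_X[X]Y   (q0,X)→(q3,Y,+1)
state=q3 head=2 tape=_XY[Y]   (q3,Y)→(q2,X,-1)
state=q2 head=1 tape=_X[Y]X
Cell 1 holds Y when M halts.

Y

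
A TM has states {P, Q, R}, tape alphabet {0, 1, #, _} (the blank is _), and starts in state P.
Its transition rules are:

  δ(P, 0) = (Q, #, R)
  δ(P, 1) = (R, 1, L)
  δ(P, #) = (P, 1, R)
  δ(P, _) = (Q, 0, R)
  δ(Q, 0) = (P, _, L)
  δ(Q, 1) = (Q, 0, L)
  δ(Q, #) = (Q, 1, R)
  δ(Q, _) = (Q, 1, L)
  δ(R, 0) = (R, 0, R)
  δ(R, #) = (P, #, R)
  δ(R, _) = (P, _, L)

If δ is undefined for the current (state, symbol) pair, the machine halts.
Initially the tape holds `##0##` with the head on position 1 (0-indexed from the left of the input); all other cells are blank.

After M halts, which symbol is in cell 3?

state=P head=1 tape=#[#]0##_   (P,#)→(P,1,R)
state=P head=2 tape=#1[0]##_   (P,0)→(Q,#,R)
state=Q head=3 tape=#1#[#]#_   (Q,#)→(Q,1,R)
state=Q head=4 tape=#1#1[#]_   (Q,#)→(Q,1,R)
state=Q head=5 tape=#1#11[_]   (Q,_)→(Q,1,L)
state=Q head=4 tape=#1#1[1]1   (Q,1)→(Q,0,L)
state=Q head=3 tape=#1#[1]01   (Q,1)→(Q,0,L)
state=Q head=2 tape=#1[#]001   (Q,#)→(Q,1,R)
state=Q head=3 tape=#11[0]01   (Q,0)→(P,_,L)
state=P head=2 tape=#1[1]_01   (P,1)→(R,1,L)
state=R head=1 tape=#[1]1_01
Cell 3 holds _ when M halts.

_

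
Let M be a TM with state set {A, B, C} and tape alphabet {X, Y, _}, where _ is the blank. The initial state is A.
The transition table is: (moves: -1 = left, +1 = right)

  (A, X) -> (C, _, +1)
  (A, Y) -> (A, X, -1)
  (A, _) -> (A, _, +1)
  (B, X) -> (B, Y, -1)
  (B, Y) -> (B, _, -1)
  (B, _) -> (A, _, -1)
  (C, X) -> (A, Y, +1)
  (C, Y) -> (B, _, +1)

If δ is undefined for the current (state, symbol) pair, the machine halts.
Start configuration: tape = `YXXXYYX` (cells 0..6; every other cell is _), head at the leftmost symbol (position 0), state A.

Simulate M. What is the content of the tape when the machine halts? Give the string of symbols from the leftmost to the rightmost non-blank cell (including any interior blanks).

Y___Y

state=A head=0 tape=_[Y]XXXYYX_   (A,Y)→(A,X,-1)
state=A head=-1 tape=[_]XXXXYYX_   (A,_)→(A,_,+1)
state=A head=0 tape=_[X]XXXYYX_   (A,X)→(C,_,+1)
state=C head=1 tape=__[X]XXYYX_   (C,X)→(A,Y,+1)
state=A head=2 tape=__Y[X]XYYX_   (A,X)→(C,_,+1)
state=C head=3 tape=__Y_[X]YYX_   (C,X)→(A,Y,+1)
state=A head=4 tape=__Y_Y[Y]YX_   (A,Y)→(A,X,-1)
state=A head=3 tape=__Y_[Y]XYX_   (A,Y)→(A,X,-1)
state=A head=2 tape=__Y[_]XXYX_   (A,_)→(A,_,+1)
state=A head=3 tape=__Y_[X]XYX_   (A,X)→(C,_,+1)
state=C head=4 tape=__Y__[X]YX_   (C,X)→(A,Y,+1)
state=A head=5 tape=__Y__Y[Y]X_   (A,Y)→(A,X,-1)
state=A head=4 tape=__Y__[Y]XX_   (A,Y)→(A,X,-1)
state=A head=3 tape=__Y_[_]XXX_   (A,_)→(A,_,+1)
state=A head=4 tape=__Y__[X]XX_   (A,X)→(C,_,+1)
state=C head=5 tape=__Y___[X]X_   (C,X)→(A,Y,+1)
state=A head=6 tape=__Y___Y[X]_   (A,X)→(C,_,+1)
state=C head=7 tape=__Y___Y_[_]
The non-blank tape span at halt is Y___Y.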